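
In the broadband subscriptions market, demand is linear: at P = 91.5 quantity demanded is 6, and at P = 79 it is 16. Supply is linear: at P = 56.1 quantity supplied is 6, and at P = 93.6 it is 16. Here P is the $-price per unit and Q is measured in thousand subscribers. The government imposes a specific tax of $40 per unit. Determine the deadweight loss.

Demand slope = (79 − 91.5)/(16 − 6) = −1.25, so P = 99 − 1.25Q.
Supply slope = (93.6 − 56.1)/(16 − 6) = 3.75, so P = 33.6 + 3.75Q.
Competitive equilibrium: 99 − 1.25Q = 33.6 + 3.75Q → Q* = 13.08, P* = 82.65.
With the tax, the buyer price exceeds the seller price by 40: (99 − 1.25Q) − (33.6 + 3.75Q) = 40 → Q' = 5.08.
ΔQ = 13.08 − 5.08 = 8; the wedge equals the tax, 40.
Deadweight loss = ½ × 8 × 40 = $160 thousand.

$160 thousand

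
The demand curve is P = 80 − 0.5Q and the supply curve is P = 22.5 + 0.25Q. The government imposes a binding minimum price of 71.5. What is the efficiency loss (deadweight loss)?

1335.04

Competitive equilibrium: 80 − 0.5Q = 22.5 + 0.25Q → Q* = 76.6667, P* = 41.6667.
At the floor P = 71.5, quantity demanded = (80 − 71.5)/0.5 = 17.
Sellers' marginal cost at Q' = 17: 22.5 + 0.25·17 = 26.75.
ΔQ = 76.6667 − 17 = 59.6667; wedge = 71.5 − 26.75 = 44.75.
The triangle = ½ × 59.6667 × 44.75 = 1335.04.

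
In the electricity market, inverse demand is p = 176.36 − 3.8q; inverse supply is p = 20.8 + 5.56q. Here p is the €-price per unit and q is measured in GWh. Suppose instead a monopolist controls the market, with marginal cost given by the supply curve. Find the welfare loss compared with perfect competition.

€107.78

Competitive equilibrium: 176.36 − 3.8q = 20.8 + 5.56q → q* = 16.6197, p* = 113.2053.
Marginal revenue: MR = 176.36 − 7.6q. Set MR = MC: 176.36 − 7.6q = 20.8 + 5.56q → q_m = 11.8207.
Price p_m = 176.36 − 3.8·11.8207 = 131.4413; MC(q_m) = 20.8 + 5.56·11.8207 = 86.5231.
Competitive q* = 16.6197, so Δq = 4.799; wedge = 131.4413 − 86.5231 = 44.9182.
Deadweight loss = ½ × 4.799 × 44.9182 = €107.78.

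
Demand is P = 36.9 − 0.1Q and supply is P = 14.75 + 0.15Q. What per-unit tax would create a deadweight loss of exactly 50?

Competitive equilibrium: 36.9 − 0.1Q = 14.75 + 0.15Q → Q* = 88.6, P* = 28.04.
A tax t gives ΔQ = t/0.25 and wedge t, so DWL = t²/0.5.
t²/0.5 = 50 → t² = 25 → t = 5.

5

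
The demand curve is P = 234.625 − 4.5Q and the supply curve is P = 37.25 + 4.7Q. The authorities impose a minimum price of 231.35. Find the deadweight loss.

1976.01

Competitive equilibrium: 234.625 − 4.5Q = 37.25 + 4.7Q → Q* = 21.4538, P* = 138.0829.
At the floor P = 231.35, quantity demanded = (234.625 − 231.35)/4.5 = 0.7278.
Sellers' marginal cost at Q' = 0.7278: 37.25 + 4.7·0.7278 = 40.6707.
ΔQ = 21.4538 − 0.7278 = 20.726; wedge = 231.35 − 40.6707 = 190.6793.
Deadweight loss = ½ × 20.726 × 190.6793 = 1976.01.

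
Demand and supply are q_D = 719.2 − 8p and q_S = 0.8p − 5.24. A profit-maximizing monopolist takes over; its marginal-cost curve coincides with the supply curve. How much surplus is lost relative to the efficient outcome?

In inverse form: demand p = 89.9 − 0.125q, supply p = 6.55 + 1.25q.
Competitive equilibrium: 89.9 − 0.125q = 6.55 + 1.25q → q* = 60.6182, p* = 82.3227.
Marginal revenue: MR = 89.9 − 0.25q. Set MR = MC: 89.9 − 0.25q = 6.55 + 1.25q → q_m = 55.5667.
Price p_m = 89.9 − 0.125·55.5667 = 82.9542; MC(q_m) = 6.55 + 1.25·55.5667 = 76.0084.
Competitive q* = 60.6182, so Δq = 5.0515; wedge = 82.9542 − 76.0084 = 6.9458.
The triangle = ½ × 5.0515 × 6.9458 = 17.54.

17.54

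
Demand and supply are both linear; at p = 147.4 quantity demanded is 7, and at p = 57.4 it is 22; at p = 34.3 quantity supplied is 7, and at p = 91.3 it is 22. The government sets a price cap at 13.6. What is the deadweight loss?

Demand slope = (57.4 − 147.4)/(22 − 7) = −6, so p = 189.4 − 6q.
Supply slope = (91.3 − 34.3)/(22 − 7) = 3.8, so p = 7.7 + 3.8q.
Competitive equilibrium: 189.4 − 6q = 7.7 + 3.8q → q* = 18.54082, p* = 78.1551.
At the ceiling p = 13.6, quantity supplied = (13.6 − 7.7)/3.8 = 1.55263.
Willingness to pay at q' = 1.55263: 189.4 − 6·1.55263 = 180.08422.
Δq = 18.54082 − 1.55263 = 16.98819; wedge = 180.08422 − 13.6 = 166.48422.
Welfare loss = ½ × 16.98819 × 166.48422 = 1414.13.

1414.13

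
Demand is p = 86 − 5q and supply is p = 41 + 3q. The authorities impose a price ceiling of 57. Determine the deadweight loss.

Competitive equilibrium: 86 − 5q = 41 + 3q → q* = 5.625, p* = 57.875.
At the ceiling p = 57, quantity supplied = (57 − 41)/3 = 5.3333.
Willingness to pay at q' = 5.3333: 86 − 5·5.3333 = 59.3335.
Δq = 5.625 − 5.3333 = 0.2917; wedge = 59.3335 − 57 = 2.3335.
The triangle = ½ × 0.2917 × 2.3335 = 0.34.

0.34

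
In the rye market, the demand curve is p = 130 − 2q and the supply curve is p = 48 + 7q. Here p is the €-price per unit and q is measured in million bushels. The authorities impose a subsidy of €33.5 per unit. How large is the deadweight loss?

€62.35 million

Competitive equilibrium: 130 − 2q = 48 + 7q → q* = 9.1111, p* = 111.7778.
The subsidy lowers effective supply by 33.5: p = 14.5 + 7q.
New quantity: 130 − 2q = 14.5 + 7q → q' = 12.8333.
Overproduction Δq = 12.8333 − 9.1111 = 3.7222; wedge = subsidy = 33.5.
DWL = ½ × 3.7222 × 33.5 = €62.35 million.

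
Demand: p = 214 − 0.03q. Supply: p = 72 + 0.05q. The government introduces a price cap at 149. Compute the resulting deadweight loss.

2209

Competitive equilibrium: 214 − 0.03q = 72 + 0.05q → q* = 1775, p* = 160.75.
At the ceiling p = 149, quantity supplied = (149 − 72)/0.05 = 1540.
Willingness to pay at q' = 1540: 214 − 0.03·1540 = 167.8.
Δq = 1775 − 1540 = 235; wedge = 167.8 − 149 = 18.8.
DWL = ½ × 235 × 18.8 = 2209.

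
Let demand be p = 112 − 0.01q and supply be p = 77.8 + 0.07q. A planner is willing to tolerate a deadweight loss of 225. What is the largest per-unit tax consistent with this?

Competitive equilibrium: 112 − 0.01q = 77.8 + 0.07q → q* = 427.5, p* = 107.725.
A tax t gives Δq = t/0.08 and wedge t, so DWL = t²/0.16.
t²/0.16 = 225 → t² = 36 → t = 6.

6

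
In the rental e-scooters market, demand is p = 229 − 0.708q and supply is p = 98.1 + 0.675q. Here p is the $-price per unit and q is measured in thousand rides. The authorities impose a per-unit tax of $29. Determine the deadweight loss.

Competitive equilibrium: 229 − 0.708q = 98.1 + 0.675q → q* = 94.6493, p* = 161.9883.
With the tax, the buyer price exceeds the seller price by 29: (229 − 0.708q) − (98.1 + 0.675q) = 29 → q' = 73.6804.
Δq = 94.6493 − 73.6804 = 20.9689; the wedge equals the tax, 29.
The triangle = ½ × 20.9689 × 29 = $304.05 thousand.

$304.05 thousand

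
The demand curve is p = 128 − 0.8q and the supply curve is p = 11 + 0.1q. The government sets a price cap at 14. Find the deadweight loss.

4500

Competitive equilibrium: 128 − 0.8q = 11 + 0.1q → q* = 130, p* = 24.
At the ceiling p = 14, quantity supplied = (14 − 11)/0.1 = 30.
Willingness to pay at q' = 30: 128 − 0.8·30 = 104.
Δq = 130 − 30 = 100; wedge = 104 − 14 = 90.
Welfare loss = ½ × 100 × 90 = 4500.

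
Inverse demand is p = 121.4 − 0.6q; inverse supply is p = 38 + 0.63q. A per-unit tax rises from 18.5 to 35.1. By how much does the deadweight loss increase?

Competitive equilibrium: 121.4 − 0.6q = 38 + 0.63q → q* = 67.8049, p* = 80.7171.
For a per-unit tax t: Δq = t/1.23, so DWL = ½·t·(t/1.23) = t²/2.46.
At t = 18.5: DWL = 139.126. At t = 35.1: DWL = 500.817.
Increase = 500.817 − 139.126 = 361.69.

361.69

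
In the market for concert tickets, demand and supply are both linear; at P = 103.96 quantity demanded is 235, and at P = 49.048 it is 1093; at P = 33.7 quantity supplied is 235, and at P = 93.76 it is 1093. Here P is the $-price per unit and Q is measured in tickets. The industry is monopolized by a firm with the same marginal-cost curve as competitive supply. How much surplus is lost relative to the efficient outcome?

$4036.12

Demand slope = (49.048 − 103.96)/(1093 − 235) = −0.064, so P = 119 − 0.064Q.
Supply slope = (93.76 − 33.7)/(1093 − 235) = 0.07, so P = 17.25 + 0.07Q.
Competitive equilibrium: 119 − 0.064Q = 17.25 + 0.07Q → Q* = 759.3284, P* = 70.403.
Marginal revenue: MR = 119 − 0.128Q. Set MR = MC: 119 − 0.128Q = 17.25 + 0.07Q → Q_m = 513.8889.
Price P_m = 119 − 0.064·513.8889 = 86.1111; MC(Q_m) = 17.25 + 0.07·513.8889 = 53.2222.
Competitive Q* = 759.3284, so ΔQ = 245.4395; wedge = 86.1111 − 53.2222 = 32.8889.
The triangle = ½ × 245.4395 × 32.8889 = $4036.12.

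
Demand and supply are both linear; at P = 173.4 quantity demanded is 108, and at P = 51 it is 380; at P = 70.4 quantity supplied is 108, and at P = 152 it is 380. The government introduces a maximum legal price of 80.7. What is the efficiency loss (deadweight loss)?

3978.375

Demand slope = (51 − 173.4)/(380 − 108) = −0.45, so P = 222 − 0.45Q.
Supply slope = (152 − 70.4)/(380 − 108) = 0.3, so P = 38 + 0.3Q.
Competitive equilibrium: 222 − 0.45Q = 38 + 0.3Q → Q* = 245.3333, P* = 111.6.
At the ceiling P = 80.7, quantity supplied = (80.7 − 38)/0.3 = 142.3333.
Willingness to pay at Q' = 142.3333: 222 − 0.45·142.3333 = 157.95.
ΔQ = 245.3333 − 142.3333 = 103; wedge = 157.95 − 80.7 = 77.25.
Welfare loss = ½ × 103 × 77.25 = 3978.375.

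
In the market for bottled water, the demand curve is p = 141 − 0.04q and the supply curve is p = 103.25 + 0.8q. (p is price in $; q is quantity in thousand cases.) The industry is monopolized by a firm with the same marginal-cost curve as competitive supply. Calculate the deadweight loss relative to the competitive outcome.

Competitive equilibrium: 141 − 0.04q = 103.25 + 0.8q → q* = 44.9405, p* = 139.2024.
Marginal revenue: MR = 141 − 0.08q. Set MR = MC: 141 − 0.08q = 103.25 + 0.8q → q_m = 42.8977.
Price p_m = 141 − 0.04·42.8977 = 139.2841; MC(q_m) = 103.25 + 0.8·42.8977 = 137.5682.
Competitive q* = 44.9405, so Δq = 2.0428; wedge = 139.2841 − 137.5682 = 1.7159.
The triangle = ½ × 2.0428 × 1.7159 = $1.75 thousand.

$1.75 thousand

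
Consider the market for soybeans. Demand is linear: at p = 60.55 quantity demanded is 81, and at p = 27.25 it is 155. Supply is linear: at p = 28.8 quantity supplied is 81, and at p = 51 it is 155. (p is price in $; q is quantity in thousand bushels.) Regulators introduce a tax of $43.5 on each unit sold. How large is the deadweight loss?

$1261.50 thousand

Demand slope = (27.25 − 60.55)/(155 − 81) = −0.45, so p = 97 − 0.45q.
Supply slope = (51 − 28.8)/(155 − 81) = 0.3, so p = 4.5 + 0.3q.
Competitive equilibrium: 97 − 0.45q = 4.5 + 0.3q → q* = 123.3333, p* = 41.5.
With the tax, the buyer price exceeds the seller price by 43.5: (97 − 0.45q) − (4.5 + 0.3q) = 43.5 → q' = 65.3333.
Δq = 123.3333 − 65.3333 = 58; the wedge equals the tax, 43.5.
DWL = ½ × 58 × 43.5 = $1261.50 thousand.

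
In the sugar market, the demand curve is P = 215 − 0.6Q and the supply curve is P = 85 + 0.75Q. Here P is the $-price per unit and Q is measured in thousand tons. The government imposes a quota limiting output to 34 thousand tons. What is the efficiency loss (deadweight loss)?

Competitive equilibrium: 215 − 0.6Q = 85 + 0.75Q → Q* = 96.2963, P* = 157.2222.
At Q = 34: demand price = 215 − 0.6·34 = 194.6; supply price = 85 + 0.75·34 = 110.5.
ΔQ = 96.2963 − 34 = 62.2963; wedge = 194.6 − 110.5 = 84.1.
DWL = ½ × 62.2963 × 84.1 = $2619.56 thousand.

$2619.56 thousand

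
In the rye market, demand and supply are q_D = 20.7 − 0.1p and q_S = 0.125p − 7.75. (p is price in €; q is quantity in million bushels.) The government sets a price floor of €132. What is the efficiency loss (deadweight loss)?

In inverse form: demand p = 207 − 10q, supply p = 62 + 8q.
Competitive equilibrium: 207 − 10q = 62 + 8q → q* = 8.0556, p* = 126.4444.
At the floor p = 132, quantity demanded = (207 − 132)/10 = 7.5.
Sellers' marginal cost at q' = 7.5: 62 + 8·7.5 = 122.
Δq = 8.0556 − 7.5 = 0.5556; wedge = 132 − 122 = 10.
DWL = ½ × 0.5556 × 10 = €2.78 million.

€2.78 million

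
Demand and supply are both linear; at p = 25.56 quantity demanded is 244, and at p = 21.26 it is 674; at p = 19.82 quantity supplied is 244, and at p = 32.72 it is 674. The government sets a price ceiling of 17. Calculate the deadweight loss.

1128.125

Demand slope = (21.26 − 25.56)/(674 − 244) = −0.01, so p = 28 − 0.01q.
Supply slope = (32.72 − 19.82)/(674 − 244) = 0.03, so p = 12.5 + 0.03q.
Competitive equilibrium: 28 − 0.01q = 12.5 + 0.03q → q* = 387.5, p* = 24.125.
At the ceiling p = 17, quantity supplied = (17 − 12.5)/0.03 = 150.
Willingness to pay at q' = 150: 28 − 0.01·150 = 26.5.
Δq = 387.5 − 150 = 237.5; wedge = 26.5 − 17 = 9.5.
DWL = ½ × 237.5 × 9.5 = 1128.125.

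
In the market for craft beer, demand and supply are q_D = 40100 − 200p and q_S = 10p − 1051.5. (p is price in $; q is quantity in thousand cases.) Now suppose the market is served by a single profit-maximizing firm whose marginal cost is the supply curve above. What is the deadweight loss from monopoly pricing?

$89.45 thousand

In inverse form: demand p = 200.5 − 0.005q, supply p = 105.15 + 0.1q.
Competitive equilibrium: 200.5 − 0.005q = 105.15 + 0.1q → q* = 908.0952, p* = 195.9595.
Marginal revenue: MR = 200.5 − 0.01q. Set MR = MC: 200.5 − 0.01q = 105.15 + 0.1q → q_m = 866.8182.
Price p_m = 200.5 − 0.005·866.8182 = 196.1659; MC(q_m) = 105.15 + 0.1·866.8182 = 191.8318.
Competitive q* = 908.0952, so Δq = 41.277; wedge = 196.1659 − 191.8318 = 4.3341.
DWL = ½ × 41.277 × 4.3341 = $89.45 thousand.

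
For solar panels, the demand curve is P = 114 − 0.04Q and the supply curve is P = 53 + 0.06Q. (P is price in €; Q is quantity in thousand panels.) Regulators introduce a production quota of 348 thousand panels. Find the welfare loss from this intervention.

€3432.20 thousand

Competitive equilibrium: 114 − 0.04Q = 53 + 0.06Q → Q* = 610, P* = 89.6.
At Q = 348: demand price = 114 − 0.04·348 = 100.08; supply price = 53 + 0.06·348 = 73.88.
ΔQ = 610 − 348 = 262; wedge = 100.08 − 73.88 = 26.2.
Deadweight loss = ½ × 262 × 26.2 = €3432.20 thousand.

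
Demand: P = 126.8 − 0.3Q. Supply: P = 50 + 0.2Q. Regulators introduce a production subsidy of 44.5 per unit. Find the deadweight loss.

Competitive equilibrium: 126.8 − 0.3Q = 50 + 0.2Q → Q* = 153.6, P* = 80.72.
The subsidy lowers effective supply by 44.5: P = 5.5 + 0.2Q.
New quantity: 126.8 − 0.3Q = 5.5 + 0.2Q → Q' = 242.6.
Overproduction ΔQ = 242.6 − 153.6 = 89; wedge = subsidy = 44.5.
Deadweight loss = ½ × 89 × 44.5 = 1980.25.

1980.25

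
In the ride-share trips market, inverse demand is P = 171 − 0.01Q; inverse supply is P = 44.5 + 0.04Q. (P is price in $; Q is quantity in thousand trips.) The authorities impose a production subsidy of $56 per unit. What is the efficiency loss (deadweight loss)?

Competitive equilibrium: 171 − 0.01Q = 44.5 + 0.04Q → Q* = 2530, P* = 145.7.
The subsidy lowers effective supply by 56: P = 0.04Q − 11.5.
New quantity: 171 − 0.01Q = 0.04Q − 11.5 → Q' = 3650.
Overproduction ΔQ = 3650 − 2530 = 1120; wedge = subsidy = 56.
Welfare loss = ½ × 1120 × 56 = $31360 thousand.

$31360 thousand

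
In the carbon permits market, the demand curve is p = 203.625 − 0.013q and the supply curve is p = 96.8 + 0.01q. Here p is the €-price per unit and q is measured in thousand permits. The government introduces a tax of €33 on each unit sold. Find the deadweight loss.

Competitive equilibrium: 203.625 − 0.013q = 96.8 + 0.01q → q* = 4644.5652, p* = 143.2457.
With the tax, the buyer price exceeds the seller price by 33: (203.625 − 0.013q) − (96.8 + 0.01q) = 33 → q' = 3209.7826.
Δq = 4644.5652 − 3209.7826 = 1434.7826; the wedge equals the tax, 33.
Deadweight loss = ½ × 1434.7826 × 33 = €23673.91 thousand.

€23673.91 thousand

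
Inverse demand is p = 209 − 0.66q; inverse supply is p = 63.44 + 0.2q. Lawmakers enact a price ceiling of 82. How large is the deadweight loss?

2513.56

Competitive equilibrium: 209 − 0.66q = 63.44 + 0.2q → q* = 169.2558, p* = 97.2912.
At the ceiling p = 82, quantity supplied = (82 − 63.44)/0.2 = 92.8.
Willingness to pay at q' = 92.8: 209 − 0.66·92.8 = 147.752.
Δq = 169.2558 − 92.8 = 76.4558; wedge = 147.752 − 82 = 65.752.
DWL = ½ × 76.4558 × 65.752 = 2513.56.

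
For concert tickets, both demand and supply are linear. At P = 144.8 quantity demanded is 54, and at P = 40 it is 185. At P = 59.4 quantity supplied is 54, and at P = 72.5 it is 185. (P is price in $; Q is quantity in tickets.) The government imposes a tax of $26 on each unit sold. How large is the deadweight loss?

Demand slope = (40 − 144.8)/(185 − 54) = −0.8, so P = 188 − 0.8Q.
Supply slope = (72.5 − 59.4)/(185 − 54) = 0.1, so P = 54 + 0.1Q.
Competitive equilibrium: 188 − 0.8Q = 54 + 0.1Q → Q* = 148.8889, P* = 68.8889.
With the tax, the buyer price exceeds the seller price by 26: (188 − 0.8Q) − (54 + 0.1Q) = 26 → Q' = 120.
ΔQ = 148.8889 − 120 = 28.8889; the wedge equals the tax, 26.
DWL = ½ × 28.8889 × 26 = $375.56.

$375.56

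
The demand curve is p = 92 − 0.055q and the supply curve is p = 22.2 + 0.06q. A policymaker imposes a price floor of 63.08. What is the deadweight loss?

Competitive equilibrium: 92 − 0.055q = 22.2 + 0.06q → q* = 606.9565, p* = 58.6174.
At the floor p = 63.08, quantity demanded = (92 − 63.08)/0.055 = 525.8182.
Sellers' marginal cost at q' = 525.8182: 22.2 + 0.06·525.8182 = 53.7491.
Δq = 606.9565 − 525.8182 = 81.1383; wedge = 63.08 − 53.7491 = 9.3309.
Deadweight loss = ½ × 81.1383 × 9.3309 = 378.55.

378.55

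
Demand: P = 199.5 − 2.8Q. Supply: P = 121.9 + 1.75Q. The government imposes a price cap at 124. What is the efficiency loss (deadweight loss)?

571.89

Competitive equilibrium: 199.5 − 2.8Q = 121.9 + 1.75Q → Q* = 17.0549, P* = 151.7462.
At the ceiling P = 124, quantity supplied = (124 − 121.9)/1.75 = 1.2.
Willingness to pay at Q' = 1.2: 199.5 − 2.8·1.2 = 196.14.
ΔQ = 17.0549 − 1.2 = 15.8549; wedge = 196.14 − 124 = 72.14.
Welfare loss = ½ × 15.8549 × 72.14 = 571.89.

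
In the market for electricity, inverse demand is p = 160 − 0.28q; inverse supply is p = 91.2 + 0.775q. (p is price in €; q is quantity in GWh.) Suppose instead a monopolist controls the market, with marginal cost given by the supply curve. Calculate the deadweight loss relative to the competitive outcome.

€98.68

Competitive equilibrium: 160 − 0.28q = 91.2 + 0.775q → q* = 65.2133, p* = 141.7403.
Marginal revenue: MR = 160 − 0.56q. Set MR = MC: 160 − 0.56q = 91.2 + 0.775q → q_m = 51.5356.
Price p_m = 160 − 0.28·51.5356 = 145.57; MC(q_m) = 91.2 + 0.775·51.5356 = 131.1401.
Competitive q* = 65.2133, so Δq = 13.6777; wedge = 145.57 − 131.1401 = 14.4299.
Deadweight loss = ½ × 13.6777 × 14.4299 = €98.68.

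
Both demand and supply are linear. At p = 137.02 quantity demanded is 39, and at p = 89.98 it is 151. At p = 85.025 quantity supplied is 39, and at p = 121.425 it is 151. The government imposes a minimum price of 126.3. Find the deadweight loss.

Demand slope = (89.98 − 137.02)/(151 − 39) = −0.42, so p = 153.4 − 0.42q.
Supply slope = (121.425 − 85.025)/(151 − 39) = 0.325, so p = 72.35 + 0.325q.
Competitive equilibrium: 153.4 − 0.42q = 72.35 + 0.325q → q* = 108.7919, p* = 107.7074.
At the floor p = 126.3, quantity demanded = (153.4 − 126.3)/0.42 = 64.5238.
Sellers' marginal cost at q' = 64.5238: 72.35 + 0.325·64.5238 = 93.3202.
Δq = 108.7919 − 64.5238 = 44.2681; wedge = 126.3 − 93.3202 = 32.9798.
Welfare loss = ½ × 44.2681 × 32.9798 = 729.98.

729.98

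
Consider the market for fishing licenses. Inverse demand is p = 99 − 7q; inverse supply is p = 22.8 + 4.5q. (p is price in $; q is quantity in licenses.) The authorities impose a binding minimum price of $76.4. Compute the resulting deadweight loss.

$66.37

Competitive equilibrium: 99 − 7q = 22.8 + 4.5q → q* = 6.6261, p* = 52.6174.
At the floor p = 76.4, quantity demanded = (99 − 76.4)/7 = 3.2286.
Sellers' marginal cost at q' = 3.2286: 22.8 + 4.5·3.2286 = 37.3287.
Δq = 6.6261 − 3.2286 = 3.3975; wedge = 76.4 − 37.3287 = 39.0713.
The triangle = ½ × 3.3975 × 39.0713 = $66.37.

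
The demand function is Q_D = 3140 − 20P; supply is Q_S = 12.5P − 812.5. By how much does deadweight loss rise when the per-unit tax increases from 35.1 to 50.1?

In inverse form: demand P = 157 − 0.05Q, supply P = 65 + 0.08Q.
Competitive equilibrium: 157 − 0.05Q = 65 + 0.08Q → Q* = 707.6923, P* = 121.6154.
For a per-unit tax t: ΔQ = t/0.13, so DWL = ½·t·(t/0.13) = t²/0.26.
At t = 35.1: DWL = 4738.5. At t = 50.1: DWL = 9653.8846.
Increase = 9653.8846 − 4738.5 = 4915.38.

4915.38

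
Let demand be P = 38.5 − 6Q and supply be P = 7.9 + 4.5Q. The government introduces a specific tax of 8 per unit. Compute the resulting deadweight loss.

3.05

Competitive equilibrium: 38.5 − 6Q = 7.9 + 4.5Q → Q* = 2.9143, P* = 21.0143.
With the tax, the buyer price exceeds the seller price by 8: (38.5 − 6Q) − (7.9 + 4.5Q) = 8 → Q' = 2.1524.
ΔQ = 2.9143 − 2.1524 = 0.7619; the wedge equals the tax, 8.
Welfare loss = ½ × 0.7619 × 8 = 3.05.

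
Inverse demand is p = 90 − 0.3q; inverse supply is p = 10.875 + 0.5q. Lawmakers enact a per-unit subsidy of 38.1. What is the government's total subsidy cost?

Competitive equilibrium: 90 − 0.3q = 10.875 + 0.5q → q* = 98.9063, p* = 60.3281.
The subsidy lowers effective supply by 38.1: p = 0.5q − 27.225.
New quantity: 90 − 0.3q = 0.5q − 27.225 → q' = 146.5313.
Total subsidy cost = 38.1 × 146.5313 = 5582.84.

5582.84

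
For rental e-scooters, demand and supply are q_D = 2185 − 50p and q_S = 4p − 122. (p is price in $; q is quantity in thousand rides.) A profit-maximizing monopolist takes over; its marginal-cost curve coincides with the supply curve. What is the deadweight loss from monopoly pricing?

In inverse form: demand p = 43.7 − 0.02q, supply p = 30.5 + 0.25q.
Competitive equilibrium: 43.7 − 0.02q = 30.5 + 0.25q → q* = 48.8889, p* = 42.7222.
Marginal revenue: MR = 43.7 − 0.04q. Set MR = MC: 43.7 − 0.04q = 30.5 + 0.25q → q_m = 45.5172.
Price p_m = 43.7 − 0.02·45.5172 = 42.7897; MC(q_m) = 30.5 + 0.25·45.5172 = 41.8793.
Competitive q* = 48.8889, so Δq = 3.3717; wedge = 42.7897 − 41.8793 = 0.9104.
Deadweight loss = ½ × 3.3717 × 0.9104 = $1.53 thousand.

$1.53 thousand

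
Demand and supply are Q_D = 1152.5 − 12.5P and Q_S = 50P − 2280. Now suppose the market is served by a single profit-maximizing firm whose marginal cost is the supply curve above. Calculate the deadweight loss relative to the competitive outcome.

In inverse form: demand P = 92.2 − 0.08Q, supply P = 45.6 + 0.02Q.
Competitive equilibrium: 92.2 − 0.08Q = 45.6 + 0.02Q → Q* = 466, P* = 54.92.
Marginal revenue: MR = 92.2 − 0.16Q. Set MR = MC: 92.2 − 0.16Q = 45.6 + 0.02Q → Q_m = 258.8889.
Price P_m = 92.2 − 0.08·258.8889 = 71.4889; MC(Q_m) = 45.6 + 0.02·258.8889 = 50.7778.
Competitive Q* = 466, so ΔQ = 207.1111; wedge = 71.4889 − 50.7778 = 20.7111.
Deadweight loss = ½ × 207.1111 × 20.7111 = 2144.75.

2144.75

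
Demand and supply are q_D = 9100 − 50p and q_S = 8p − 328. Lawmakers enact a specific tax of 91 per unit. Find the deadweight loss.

28555.17

In inverse form: demand p = 182 − 0.02q, supply p = 41 + 0.125q.
Competitive equilibrium: 182 − 0.02q = 41 + 0.125q → q* = 972.4138, p* = 162.5517.
With the tax, the buyer price exceeds the seller price by 91: (182 − 0.02q) − (41 + 0.125q) = 91 → q' = 344.8276.
Δq = 972.4138 − 344.8276 = 627.5862; the wedge equals the tax, 91.
Welfare loss = ½ × 627.5862 × 91 = 28555.17.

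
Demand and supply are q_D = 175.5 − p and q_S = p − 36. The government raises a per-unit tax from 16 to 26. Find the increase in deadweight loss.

In inverse form: demand p = 175.5 − q, supply p = 36 + q.
Competitive equilibrium: 175.5 − q = 36 + q → q* = 69.75, p* = 105.75.
For a per-unit tax t: Δq = t/2, so DWL = ½·t·(t/2) = t²/4.
At t = 16: DWL = 64. At t = 26: DWL = 169.
Increase = 169 − 64 = 105.

105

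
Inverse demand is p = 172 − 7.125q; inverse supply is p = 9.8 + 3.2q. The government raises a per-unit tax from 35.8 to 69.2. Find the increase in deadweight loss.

Competitive equilibrium: 172 − 7.125q = 9.8 + 3.2q → q* = 15.7094, p* = 60.0702.
For a per-unit tax t: Δq = t/10.325, so DWL = ½·t·(t/10.325) = t²/20.65.
At t = 35.8: DWL = 62.065. At t = 69.2: DWL = 231.895.
Increase = 231.895 − 62.065 = 169.83.

169.83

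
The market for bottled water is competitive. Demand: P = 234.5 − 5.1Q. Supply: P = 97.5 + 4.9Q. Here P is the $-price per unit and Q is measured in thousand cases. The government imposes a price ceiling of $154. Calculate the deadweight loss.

$23.53 thousand

Competitive equilibrium: 234.5 − 5.1Q = 97.5 + 4.9Q → Q* = 13.7, P* = 164.63.
At the ceiling P = 154, quantity supplied = (154 − 97.5)/4.9 = 11.5306.
Willingness to pay at Q' = 11.5306: 234.5 − 5.1·11.5306 = 175.6939.
ΔQ = 13.7 − 11.5306 = 2.1694; wedge = 175.6939 − 154 = 21.6939.
DWL = ½ × 2.1694 × 21.6939 = $23.53 thousand.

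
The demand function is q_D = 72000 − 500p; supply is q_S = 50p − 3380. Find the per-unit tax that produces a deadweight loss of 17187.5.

In inverse form: demand p = 144 − 0.002q, supply p = 67.6 + 0.02q.
Competitive equilibrium: 144 − 0.002q = 67.6 + 0.02q → q* = 3472.7273, p* = 137.0545.
A tax t gives Δq = t/0.022 and wedge t, so DWL = t²/0.044.
t²/0.044 = 17187.5 → t² = 756.25 → t = 27.5.

27.5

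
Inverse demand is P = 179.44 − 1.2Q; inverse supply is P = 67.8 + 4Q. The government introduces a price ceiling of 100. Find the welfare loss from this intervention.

Competitive equilibrium: 179.44 − 1.2Q = 67.8 + 4Q → Q* = 21.4692, P* = 153.6769.
At the ceiling P = 100, quantity supplied = (100 − 67.8)/4 = 8.05.
Willingness to pay at Q' = 8.05: 179.44 − 1.2·8.05 = 169.78.
ΔQ = 21.4692 − 8.05 = 13.4192; wedge = 169.78 − 100 = 69.78.
Deadweight loss = ½ × 13.4192 × 69.78 = 468.20.

468.20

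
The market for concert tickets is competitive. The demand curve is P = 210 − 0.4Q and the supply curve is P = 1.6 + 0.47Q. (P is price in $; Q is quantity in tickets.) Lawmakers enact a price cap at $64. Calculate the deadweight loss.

Competitive equilibrium: 210 − 0.4Q = 1.6 + 0.47Q → Q* = 239.5402, P* = 114.1839.
At the ceiling P = 64, quantity supplied = (64 − 1.6)/0.47 = 132.766.
Willingness to pay at Q' = 132.766: 210 − 0.4·132.766 = 156.8936.
ΔQ = 239.5402 − 132.766 = 106.7742; wedge = 156.8936 − 64 = 92.8936.
Welfare loss = ½ × 106.7742 × 92.8936 = $4959.32.

$4959.32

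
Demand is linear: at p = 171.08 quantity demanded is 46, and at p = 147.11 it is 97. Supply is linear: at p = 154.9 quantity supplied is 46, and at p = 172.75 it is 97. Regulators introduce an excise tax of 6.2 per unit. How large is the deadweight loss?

Demand slope = (147.11 − 171.08)/(97 − 46) = −0.47, so p = 192.7 − 0.47q.
Supply slope = (172.75 − 154.9)/(97 − 46) = 0.35, so p = 138.8 + 0.35q.
Competitive equilibrium: 192.7 − 0.47q = 138.8 + 0.35q → q* = 65.7317, p* = 161.8061.
With the tax, the buyer price exceeds the seller price by 6.2: (192.7 − 0.47q) − (138.8 + 0.35q) = 6.2 → q' = 58.1707.
Δq = 65.7317 − 58.1707 = 7.561; the wedge equals the tax, 6.2.
DWL = ½ × 7.561 × 6.2 = 23.44.

23.44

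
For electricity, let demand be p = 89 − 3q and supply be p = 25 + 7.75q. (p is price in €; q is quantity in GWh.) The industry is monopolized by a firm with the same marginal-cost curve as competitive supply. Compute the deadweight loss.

Competitive equilibrium: 89 − 3q = 25 + 7.75q → q* = 5.9535, p* = 71.1395.
Marginal revenue: MR = 89 − 6q. Set MR = MC: 89 − 6q = 25 + 7.75q → q_m = 4.6545.
Price p_m = 89 − 3·4.6545 = 75.0365; MC(q_m) = 25 + 7.75·4.6545 = 61.0724.
Competitive q* = 5.9535, so Δq = 1.299; wedge = 75.0365 − 61.0724 = 13.9641.
Deadweight loss = ½ × 1.299 × 13.9641 = €9.07.

€9.07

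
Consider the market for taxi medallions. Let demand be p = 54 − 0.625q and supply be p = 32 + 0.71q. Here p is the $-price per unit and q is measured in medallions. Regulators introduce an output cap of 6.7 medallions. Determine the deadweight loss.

$63.84

Competitive equilibrium: 54 − 0.625q = 32 + 0.71q → q* = 16.4794, p* = 43.7004.
At q = 6.7: demand price = 54 − 0.625·6.7 = 49.8125; supply price = 32 + 0.71·6.7 = 36.757.
Δq = 16.4794 − 6.7 = 9.7794; wedge = 49.8125 − 36.757 = 13.0555.
Deadweight loss = ½ × 9.7794 × 13.0555 = $63.84.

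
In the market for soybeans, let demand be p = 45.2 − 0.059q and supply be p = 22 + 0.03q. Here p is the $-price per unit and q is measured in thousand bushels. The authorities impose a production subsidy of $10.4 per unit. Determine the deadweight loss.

Competitive equilibrium: 45.2 − 0.059q = 22 + 0.03q → q* = 260.6742, p* = 29.8202.
The subsidy lowers effective supply by 10.4: p = 11.6 + 0.03q.
New quantity: 45.2 − 0.059q = 11.6 + 0.03q → q' = 377.5281.
Overproduction Δq = 377.5281 − 260.6742 = 116.8539; wedge = subsidy = 10.4.
The triangle = ½ × 116.8539 × 10.4 = $607.64 thousand.

$607.64 thousand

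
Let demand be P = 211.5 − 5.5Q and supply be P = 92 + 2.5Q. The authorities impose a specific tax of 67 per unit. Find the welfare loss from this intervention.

280.56

Competitive equilibrium: 211.5 − 5.5Q = 92 + 2.5Q → Q* = 14.9375, P* = 129.3438.
With the tax, the buyer price exceeds the seller price by 67: (211.5 − 5.5Q) − (92 + 2.5Q) = 67 → Q' = 6.5625.
ΔQ = 14.9375 − 6.5625 = 8.375; the wedge equals the tax, 67.
DWL = ½ × 8.375 × 67 = 280.56.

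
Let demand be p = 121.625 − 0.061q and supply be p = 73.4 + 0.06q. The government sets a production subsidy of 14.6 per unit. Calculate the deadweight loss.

Competitive equilibrium: 121.625 − 0.061q = 73.4 + 0.06q → q* = 398.5537, p* = 97.3132.
The subsidy lowers effective supply by 14.6: p = 58.8 + 0.06q.
New quantity: 121.625 − 0.061q = 58.8 + 0.06q → q' = 519.2149.
Overproduction Δq = 519.2149 − 398.5537 = 120.6612; wedge = subsidy = 14.6.
Deadweight loss = ½ × 120.6612 × 14.6 = 880.83.

880.83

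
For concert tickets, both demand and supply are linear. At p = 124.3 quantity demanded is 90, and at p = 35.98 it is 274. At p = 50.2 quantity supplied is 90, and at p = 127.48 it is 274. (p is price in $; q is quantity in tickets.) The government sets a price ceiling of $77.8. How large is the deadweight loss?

$124.29

Demand slope = (35.98 − 124.3)/(274 − 90) = −0.48, so p = 167.5 − 0.48q.
Supply slope = (127.48 − 50.2)/(274 − 90) = 0.42, so p = 12.4 + 0.42q.
Competitive equilibrium: 167.5 − 0.48q = 12.4 + 0.42q → q* = 172.3333, p* = 84.78.
At the ceiling p = 77.8, quantity supplied = (77.8 − 12.4)/0.42 = 155.7143.
Willingness to pay at q' = 155.7143: 167.5 − 0.48·155.7143 = 92.7571.
Δq = 172.3333 − 155.7143 = 16.619; wedge = 92.7571 − 77.8 = 14.9571.
Welfare loss = ½ × 16.619 × 14.9571 = $124.29.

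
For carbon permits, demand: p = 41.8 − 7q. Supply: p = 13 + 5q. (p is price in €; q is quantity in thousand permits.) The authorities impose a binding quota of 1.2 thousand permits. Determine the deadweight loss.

Competitive equilibrium: 41.8 − 7q = 13 + 5q → q* = 2.4, p* = 25.
At q = 1.2: demand price = 41.8 − 7·1.2 = 33.4; supply price = 13 + 5·1.2 = 19.
Δq = 2.4 − 1.2 = 1.2; wedge = 33.4 − 19 = 14.4.
DWL = ½ × 1.2 × 14.4 = €8.64 thousand.

€8.64 thousand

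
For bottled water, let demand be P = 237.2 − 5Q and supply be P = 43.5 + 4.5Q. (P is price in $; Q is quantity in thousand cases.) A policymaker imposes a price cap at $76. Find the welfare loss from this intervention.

Competitive equilibrium: 237.2 − 5Q = 43.5 + 4.5Q → Q* = 20.3895, P* = 135.2526.
At the ceiling P = 76, quantity supplied = (76 − 43.5)/4.5 = 7.2222.
Willingness to pay at Q' = 7.2222: 237.2 − 5·7.2222 = 201.089.
ΔQ = 20.3895 − 7.2222 = 13.1673; wedge = 201.089 − 76 = 125.089.
Welfare loss = ½ × 13.1673 × 125.089 = $823.54 thousand.

$823.54 thousand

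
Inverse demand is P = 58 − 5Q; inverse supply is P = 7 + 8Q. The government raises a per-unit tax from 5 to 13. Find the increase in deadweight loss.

Competitive equilibrium: 58 − 5Q = 7 + 8Q → Q* = 3.9231, P* = 38.3846.
For a per-unit tax t: ΔQ = t/13, so DWL = ½·t·(t/13) = t²/26.
At t = 5: DWL = 0.962. At t = 13: DWL = 6.5.
Increase = 6.5 − 0.962 = 5.54.

5.54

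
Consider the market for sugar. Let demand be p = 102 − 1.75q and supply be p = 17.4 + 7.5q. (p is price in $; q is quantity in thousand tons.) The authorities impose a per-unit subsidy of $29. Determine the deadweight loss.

$45.46 thousand

Competitive equilibrium: 102 − 1.75q = 17.4 + 7.5q → q* = 9.1459, p* = 85.9946.
The subsidy lowers effective supply by 29: p = 7.5q − 11.6.
New quantity: 102 − 1.75q = 7.5q − 11.6 → q' = 12.2811.
Overproduction Δq = 12.2811 − 9.1459 = 3.1352; wedge = subsidy = 29.
DWL = ½ × 3.1352 × 29 = $45.46 thousand.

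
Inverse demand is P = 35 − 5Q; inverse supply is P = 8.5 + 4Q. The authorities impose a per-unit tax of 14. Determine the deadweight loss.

10.89

Competitive equilibrium: 35 − 5Q = 8.5 + 4Q → Q* = 2.9444, P* = 20.2778.
With the tax, the buyer price exceeds the seller price by 14: (35 − 5Q) − (8.5 + 4Q) = 14 → Q' = 1.3889.
ΔQ = 2.9444 − 1.3889 = 1.5555; the wedge equals the tax, 14.
DWL = ½ × 1.5555 × 14 = 10.89.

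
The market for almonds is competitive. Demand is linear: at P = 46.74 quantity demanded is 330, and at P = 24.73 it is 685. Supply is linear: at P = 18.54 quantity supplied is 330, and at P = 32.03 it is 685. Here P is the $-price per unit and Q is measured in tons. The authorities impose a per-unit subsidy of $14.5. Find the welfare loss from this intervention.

Demand slope = (24.73 − 46.74)/(685 − 330) = −0.062, so P = 67.2 − 0.062Q.
Supply slope = (32.03 − 18.54)/(685 − 330) = 0.038, so P = 6 + 0.038Q.
Competitive equilibrium: 67.2 − 0.062Q = 6 + 0.038Q → Q* = 612, P* = 29.256.
The subsidy lowers effective supply by 14.5: P = 0.038Q − 8.5.
New quantity: 67.2 − 0.062Q = 0.038Q − 8.5 → Q' = 757.
Overproduction ΔQ = 757 − 612 = 145; wedge = subsidy = 14.5.
Deadweight loss = ½ × 145 × 14.5 = $1051.25.

$1051.25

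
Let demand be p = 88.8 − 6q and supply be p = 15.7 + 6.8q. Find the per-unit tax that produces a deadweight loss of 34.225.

29.6

Competitive equilibrium: 88.8 − 6q = 15.7 + 6.8q → q* = 5.7109, p* = 54.5344.
A tax t gives Δq = t/12.8 and wedge t, so DWL = t²/25.6.
t²/25.6 = 34.225 → t² = 876.16 → t = 29.6.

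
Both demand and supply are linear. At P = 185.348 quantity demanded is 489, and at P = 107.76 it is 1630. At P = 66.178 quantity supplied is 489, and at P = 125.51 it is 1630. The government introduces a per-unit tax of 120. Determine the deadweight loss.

Demand slope = (107.76 − 185.348)/(1630 − 489) = −0.068, so P = 218.6 − 0.068Q.
Supply slope = (125.51 − 66.178)/(1630 − 489) = 0.052, so P = 40.75 + 0.052Q.
Competitive equilibrium: 218.6 − 0.068Q = 40.75 + 0.052Q → Q* = 1482.0833, P* = 117.8183.
With the tax, the buyer price exceeds the seller price by 120: (218.6 − 0.068Q) − (40.75 + 0.052Q) = 120 → Q' = 482.0833.
ΔQ = 1482.0833 − 482.0833 = 1000; the wedge equals the tax, 120.
Welfare loss = ½ × 1000 × 120 = 60000.

60000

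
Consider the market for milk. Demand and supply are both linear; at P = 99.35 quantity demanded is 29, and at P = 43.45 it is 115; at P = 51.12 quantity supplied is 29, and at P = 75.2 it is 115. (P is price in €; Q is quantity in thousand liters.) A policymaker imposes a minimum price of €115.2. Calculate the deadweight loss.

€2703.17 thousand

Demand slope = (43.45 − 99.35)/(115 − 29) = −0.65, so P = 118.2 − 0.65Q.
Supply slope = (75.2 − 51.12)/(115 − 29) = 0.28, so P = 43 + 0.28Q.
Competitive equilibrium: 118.2 − 0.65Q = 43 + 0.28Q → Q* = 80.8602, P* = 65.6409.
At the floor P = 115.2, quantity demanded = (118.2 − 115.2)/0.65 = 4.6154.
Sellers' marginal cost at Q' = 4.6154: 43 + 0.28·4.6154 = 44.2923.
ΔQ = 80.8602 − 4.6154 = 76.2448; wedge = 115.2 − 44.2923 = 70.9077.
Deadweight loss = ½ × 76.2448 × 70.9077 = €2703.17 thousand.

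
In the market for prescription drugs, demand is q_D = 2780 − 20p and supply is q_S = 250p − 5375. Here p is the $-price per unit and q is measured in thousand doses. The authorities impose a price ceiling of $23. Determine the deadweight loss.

In inverse form: demand p = 139 − 0.05q, supply p = 21.5 + 0.004q.
Competitive equilibrium: 139 − 0.05q = 21.5 + 0.004q → q* = 2175.9259, p* = 30.2037.
At the ceiling p = 23, quantity supplied = (23 − 21.5)/0.004 = 375.
Willingness to pay at q' = 375: 139 − 0.05·375 = 120.25.
Δq = 2175.9259 − 375 = 1800.9259; wedge = 120.25 − 23 = 97.25.
Welfare loss = ½ × 1800.9259 × 97.25 = $87570.02 thousand.

$87570.02 thousand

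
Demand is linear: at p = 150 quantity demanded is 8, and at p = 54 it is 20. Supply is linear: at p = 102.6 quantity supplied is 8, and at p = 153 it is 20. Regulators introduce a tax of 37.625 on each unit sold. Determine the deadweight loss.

58.02

Demand slope = (54 − 150)/(20 − 8) = −8, so p = 214 − 8q.
Supply slope = (153 − 102.6)/(20 − 8) = 4.2, so p = 69 + 4.2q.
Competitive equilibrium: 214 − 8q = 69 + 4.2q → q* = 11.8852, p* = 118.918.
With the tax, the buyer price exceeds the seller price by 37.625: (214 − 8q) − (69 + 4.2q) = 37.625 → q' = 8.8012.
Δq = 11.8852 − 8.8012 = 3.084; the wedge equals the tax, 37.625.
DWL = ½ × 3.084 × 37.625 = 58.02.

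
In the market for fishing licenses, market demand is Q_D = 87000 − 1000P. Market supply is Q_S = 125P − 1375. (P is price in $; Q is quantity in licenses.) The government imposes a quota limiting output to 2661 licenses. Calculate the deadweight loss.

$150517.03

In inverse form: demand P = 87 − 0.001Q, supply P = 11 + 0.008Q.
Competitive equilibrium: 87 − 0.001Q = 11 + 0.008Q → Q* = 8444.4444, P* = 78.5556.
At Q = 2661: demand price = 87 − 0.001·2661 = 84.339; supply price = 11 + 0.008·2661 = 32.288.
ΔQ = 8444.4444 − 2661 = 5783.4444; wedge = 84.339 − 32.288 = 52.051.
The triangle = ½ × 5783.4444 × 52.051 = $150517.03.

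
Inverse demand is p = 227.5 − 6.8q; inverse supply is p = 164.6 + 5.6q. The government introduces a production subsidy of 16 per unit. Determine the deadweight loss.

Competitive equilibrium: 227.5 − 6.8q = 164.6 + 5.6q → q* = 5.0726, p* = 193.0065.
The subsidy lowers effective supply by 16: p = 148.6 + 5.6q.
New quantity: 227.5 − 6.8q = 148.6 + 5.6q → q' = 6.3629.
Overproduction Δq = 6.3629 − 5.0726 = 1.2903; wedge = subsidy = 16.
Deadweight loss = ½ × 1.2903 × 16 = 10.32.

10.32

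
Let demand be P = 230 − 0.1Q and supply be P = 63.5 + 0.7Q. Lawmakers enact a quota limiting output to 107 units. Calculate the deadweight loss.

Competitive equilibrium: 230 − 0.1Q = 63.5 + 0.7Q → Q* = 208.125, P* = 209.1875.
At Q = 107: demand price = 230 − 0.1·107 = 219.3; supply price = 63.5 + 0.7·107 = 138.4.
ΔQ = 208.125 − 107 = 101.125; wedge = 219.3 − 138.4 = 80.9.
The triangle = ½ × 101.125 × 80.9 = 4090.51.

4090.51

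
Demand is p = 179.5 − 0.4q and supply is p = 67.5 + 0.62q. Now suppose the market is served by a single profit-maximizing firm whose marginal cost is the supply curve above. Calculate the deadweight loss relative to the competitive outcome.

Competitive equilibrium: 179.5 − 0.4q = 67.5 + 0.62q → q* = 109.8039, p* = 135.5784.
Marginal revenue: MR = 179.5 − 0.8q. Set MR = MC: 179.5 − 0.8q = 67.5 + 0.62q → q_m = 78.8732.
Price p_m = 179.5 − 0.4·78.8732 = 147.9507; MC(q_m) = 67.5 + 0.62·78.8732 = 116.4014.
Competitive q* = 109.8039, so Δq = 30.9307; wedge = 147.9507 − 116.4014 = 31.5493.
Deadweight loss = ½ × 30.9307 × 31.5493 = 487.92.

487.92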